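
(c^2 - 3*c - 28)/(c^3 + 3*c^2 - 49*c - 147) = (c + 4)/(c^2 + 10*c + 21)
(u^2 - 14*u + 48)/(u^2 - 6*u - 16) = (u - 6)/(u + 2)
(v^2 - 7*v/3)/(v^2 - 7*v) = (v - 7/3)/(v - 7)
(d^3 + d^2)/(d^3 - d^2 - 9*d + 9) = d^2*(d + 1)/(d^3 - d^2 - 9*d + 9)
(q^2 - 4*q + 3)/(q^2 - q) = (q - 3)/q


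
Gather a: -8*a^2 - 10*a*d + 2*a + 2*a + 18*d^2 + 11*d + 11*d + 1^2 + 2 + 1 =-8*a^2 + a*(4 - 10*d) + 18*d^2 + 22*d + 4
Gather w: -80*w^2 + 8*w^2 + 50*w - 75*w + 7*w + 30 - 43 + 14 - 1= -72*w^2 - 18*w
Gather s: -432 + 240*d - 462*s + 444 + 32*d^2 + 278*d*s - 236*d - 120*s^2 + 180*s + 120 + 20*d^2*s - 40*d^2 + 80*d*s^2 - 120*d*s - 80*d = -8*d^2 - 76*d + s^2*(80*d - 120) + s*(20*d^2 + 158*d - 282) + 132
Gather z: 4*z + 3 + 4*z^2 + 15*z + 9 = 4*z^2 + 19*z + 12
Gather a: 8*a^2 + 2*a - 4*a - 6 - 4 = 8*a^2 - 2*a - 10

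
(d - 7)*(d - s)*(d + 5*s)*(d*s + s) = d^4*s + 4*d^3*s^2 - 6*d^3*s - 5*d^2*s^3 - 24*d^2*s^2 - 7*d^2*s + 30*d*s^3 - 28*d*s^2 + 35*s^3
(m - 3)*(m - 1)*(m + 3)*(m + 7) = m^4 + 6*m^3 - 16*m^2 - 54*m + 63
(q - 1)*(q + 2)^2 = q^3 + 3*q^2 - 4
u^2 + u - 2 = (u - 1)*(u + 2)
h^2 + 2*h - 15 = (h - 3)*(h + 5)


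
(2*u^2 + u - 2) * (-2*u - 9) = -4*u^3 - 20*u^2 - 5*u + 18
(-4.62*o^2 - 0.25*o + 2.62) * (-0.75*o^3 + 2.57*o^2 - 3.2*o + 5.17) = 3.465*o^5 - 11.6859*o^4 + 12.1765*o^3 - 16.352*o^2 - 9.6765*o + 13.5454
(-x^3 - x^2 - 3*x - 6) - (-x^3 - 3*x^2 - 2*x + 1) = 2*x^2 - x - 7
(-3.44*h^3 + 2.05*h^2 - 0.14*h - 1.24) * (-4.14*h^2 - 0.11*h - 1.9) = 14.2416*h^5 - 8.1086*h^4 + 6.8901*h^3 + 1.254*h^2 + 0.4024*h + 2.356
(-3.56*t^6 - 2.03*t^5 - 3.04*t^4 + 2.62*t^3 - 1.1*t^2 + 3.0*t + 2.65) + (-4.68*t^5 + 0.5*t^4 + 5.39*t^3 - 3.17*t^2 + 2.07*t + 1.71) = -3.56*t^6 - 6.71*t^5 - 2.54*t^4 + 8.01*t^3 - 4.27*t^2 + 5.07*t + 4.36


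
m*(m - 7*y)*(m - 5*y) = m^3 - 12*m^2*y + 35*m*y^2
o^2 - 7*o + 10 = (o - 5)*(o - 2)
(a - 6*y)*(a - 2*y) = a^2 - 8*a*y + 12*y^2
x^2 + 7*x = x*(x + 7)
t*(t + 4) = t^2 + 4*t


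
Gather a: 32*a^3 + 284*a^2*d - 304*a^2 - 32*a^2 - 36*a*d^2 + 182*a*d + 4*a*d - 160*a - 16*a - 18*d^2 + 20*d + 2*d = 32*a^3 + a^2*(284*d - 336) + a*(-36*d^2 + 186*d - 176) - 18*d^2 + 22*d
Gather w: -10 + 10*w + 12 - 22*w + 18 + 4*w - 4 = 16 - 8*w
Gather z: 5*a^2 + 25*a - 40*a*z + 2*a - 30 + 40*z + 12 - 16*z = 5*a^2 + 27*a + z*(24 - 40*a) - 18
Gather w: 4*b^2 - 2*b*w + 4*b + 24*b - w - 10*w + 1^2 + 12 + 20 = 4*b^2 + 28*b + w*(-2*b - 11) + 33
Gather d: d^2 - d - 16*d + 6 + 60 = d^2 - 17*d + 66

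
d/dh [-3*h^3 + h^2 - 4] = h*(2 - 9*h)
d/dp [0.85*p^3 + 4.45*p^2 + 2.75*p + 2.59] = 2.55*p^2 + 8.9*p + 2.75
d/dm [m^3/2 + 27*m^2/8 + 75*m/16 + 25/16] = 3*m^2/2 + 27*m/4 + 75/16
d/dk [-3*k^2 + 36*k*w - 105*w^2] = -6*k + 36*w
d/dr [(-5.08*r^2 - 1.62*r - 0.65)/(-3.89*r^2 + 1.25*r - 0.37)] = (-12.6518*r^2 - 1.2978*r + 1.4119)/(15.1321*r^4 - 9.725*r^3 + 4.4411*r^2 - 0.925*r + 0.1369)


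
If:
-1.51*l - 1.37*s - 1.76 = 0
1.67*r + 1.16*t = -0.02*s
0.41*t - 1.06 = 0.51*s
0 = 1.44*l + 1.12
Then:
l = -0.78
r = -1.42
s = -0.43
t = 2.05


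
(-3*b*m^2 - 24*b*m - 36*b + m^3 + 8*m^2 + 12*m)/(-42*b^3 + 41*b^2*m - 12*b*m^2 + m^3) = (m^2 + 8*m + 12)/(14*b^2 - 9*b*m + m^2)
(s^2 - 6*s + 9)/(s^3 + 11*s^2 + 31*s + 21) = (s^2 - 6*s + 9)/(s^3 + 11*s^2 + 31*s + 21)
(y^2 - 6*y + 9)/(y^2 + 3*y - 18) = (y - 3)/(y + 6)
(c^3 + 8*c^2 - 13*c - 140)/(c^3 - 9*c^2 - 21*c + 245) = (c^2 + 3*c - 28)/(c^2 - 14*c + 49)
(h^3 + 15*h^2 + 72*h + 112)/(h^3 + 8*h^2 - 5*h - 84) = (h + 4)/(h - 3)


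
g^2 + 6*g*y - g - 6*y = (g - 1)*(g + 6*y)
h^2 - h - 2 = (h - 2)*(h + 1)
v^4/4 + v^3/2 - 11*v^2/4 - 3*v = v*(v/4 + 1)*(v - 3)*(v + 1)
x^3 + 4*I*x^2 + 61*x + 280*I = (x - 8*I)*(x + 5*I)*(x + 7*I)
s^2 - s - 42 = (s - 7)*(s + 6)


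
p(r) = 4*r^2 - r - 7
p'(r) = 8*r - 1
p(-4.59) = 81.86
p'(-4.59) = -37.72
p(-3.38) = 42.08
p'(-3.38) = -28.04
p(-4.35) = 73.04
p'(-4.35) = -35.80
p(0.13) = -7.06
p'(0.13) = 0.04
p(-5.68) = 127.73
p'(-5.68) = -46.44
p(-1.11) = -0.96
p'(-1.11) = -9.88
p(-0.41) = -5.92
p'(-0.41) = -4.28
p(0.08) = -7.05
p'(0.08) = -0.36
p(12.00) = 557.00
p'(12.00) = 95.00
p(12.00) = 557.00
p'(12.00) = 95.00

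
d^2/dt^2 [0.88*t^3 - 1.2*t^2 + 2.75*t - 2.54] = 5.28*t - 2.4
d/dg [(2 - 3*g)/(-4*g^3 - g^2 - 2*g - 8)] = (12*g^3 + 3*g^2 + 6*g - 2*(3*g - 2)*(6*g^2 + g + 1) + 24)/(4*g^3 + g^2 + 2*g + 8)^2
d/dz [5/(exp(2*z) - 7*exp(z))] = 5*(7 - 2*exp(z))*exp(-z)/(exp(z) - 7)^2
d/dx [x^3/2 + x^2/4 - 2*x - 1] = 3*x^2/2 + x/2 - 2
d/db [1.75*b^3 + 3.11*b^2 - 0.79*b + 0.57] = 5.25*b^2 + 6.22*b - 0.79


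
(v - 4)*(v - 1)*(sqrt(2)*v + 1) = sqrt(2)*v^3 - 5*sqrt(2)*v^2 + v^2 - 5*v + 4*sqrt(2)*v + 4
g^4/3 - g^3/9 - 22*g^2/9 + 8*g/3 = g*(g/3 + 1)*(g - 2)*(g - 4/3)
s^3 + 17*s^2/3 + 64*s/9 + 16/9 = (s + 1/3)*(s + 4/3)*(s + 4)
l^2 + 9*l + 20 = (l + 4)*(l + 5)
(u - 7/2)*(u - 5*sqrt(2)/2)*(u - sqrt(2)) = u^3 - 7*sqrt(2)*u^2/2 - 7*u^2/2 + 5*u + 49*sqrt(2)*u/4 - 35/2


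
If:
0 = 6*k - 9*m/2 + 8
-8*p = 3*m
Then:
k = -2*p - 4/3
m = -8*p/3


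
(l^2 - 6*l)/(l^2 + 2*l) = (l - 6)/(l + 2)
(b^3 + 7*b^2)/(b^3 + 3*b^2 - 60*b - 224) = b^2/(b^2 - 4*b - 32)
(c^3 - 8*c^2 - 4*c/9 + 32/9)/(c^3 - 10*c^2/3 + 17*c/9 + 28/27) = 3*(9*c^3 - 72*c^2 - 4*c + 32)/(27*c^3 - 90*c^2 + 51*c + 28)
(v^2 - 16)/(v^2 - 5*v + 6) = (v^2 - 16)/(v^2 - 5*v + 6)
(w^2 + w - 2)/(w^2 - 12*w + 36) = (w^2 + w - 2)/(w^2 - 12*w + 36)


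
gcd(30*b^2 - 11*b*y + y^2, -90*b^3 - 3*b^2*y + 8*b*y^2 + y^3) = 1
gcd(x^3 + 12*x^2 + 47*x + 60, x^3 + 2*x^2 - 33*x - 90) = x^2 + 8*x + 15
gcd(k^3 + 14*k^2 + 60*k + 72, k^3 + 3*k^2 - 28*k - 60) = k^2 + 8*k + 12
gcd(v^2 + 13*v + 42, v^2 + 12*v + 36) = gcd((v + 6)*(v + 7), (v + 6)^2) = v + 6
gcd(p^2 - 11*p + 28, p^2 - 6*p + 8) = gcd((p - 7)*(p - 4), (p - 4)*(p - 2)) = p - 4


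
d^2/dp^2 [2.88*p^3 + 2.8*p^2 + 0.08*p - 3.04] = 17.28*p + 5.6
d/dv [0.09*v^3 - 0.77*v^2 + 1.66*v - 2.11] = 0.27*v^2 - 1.54*v + 1.66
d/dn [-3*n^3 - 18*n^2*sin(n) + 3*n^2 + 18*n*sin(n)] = -18*n^2*cos(n) - 9*n^2 - 36*n*sin(n) + 18*n*cos(n) + 6*n + 18*sin(n)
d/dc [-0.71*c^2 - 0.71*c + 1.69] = -1.42*c - 0.71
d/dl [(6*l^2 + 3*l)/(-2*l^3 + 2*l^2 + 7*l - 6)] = 6*(2*l^4 + 2*l^3 + 6*l^2 - 12*l - 3)/(4*l^6 - 8*l^5 - 24*l^4 + 52*l^3 + 25*l^2 - 84*l + 36)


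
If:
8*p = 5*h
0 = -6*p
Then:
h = 0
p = 0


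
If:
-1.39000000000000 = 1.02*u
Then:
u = -1.36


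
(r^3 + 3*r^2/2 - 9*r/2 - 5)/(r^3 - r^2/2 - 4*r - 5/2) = (2*r^2 + r - 10)/(2*r^2 - 3*r - 5)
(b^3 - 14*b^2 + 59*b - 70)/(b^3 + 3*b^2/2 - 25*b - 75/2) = 2*(b^2 - 9*b + 14)/(2*b^2 + 13*b + 15)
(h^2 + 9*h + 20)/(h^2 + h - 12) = (h + 5)/(h - 3)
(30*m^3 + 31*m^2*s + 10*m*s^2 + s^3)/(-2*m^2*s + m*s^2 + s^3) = (15*m^2 + 8*m*s + s^2)/(s*(-m + s))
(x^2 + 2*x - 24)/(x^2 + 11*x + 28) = (x^2 + 2*x - 24)/(x^2 + 11*x + 28)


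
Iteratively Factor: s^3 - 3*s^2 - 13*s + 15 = (s + 3)*(s^2 - 6*s + 5) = (s - 5)*(s + 3)*(s - 1)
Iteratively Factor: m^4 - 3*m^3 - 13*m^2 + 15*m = (m - 1)*(m^3 - 2*m^2 - 15*m) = (m - 5)*(m - 1)*(m^2 + 3*m) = (m - 5)*(m - 1)*(m + 3)*(m)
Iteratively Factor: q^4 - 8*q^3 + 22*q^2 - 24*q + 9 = (q - 3)*(q^3 - 5*q^2 + 7*q - 3) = (q - 3)*(q - 1)*(q^2 - 4*q + 3) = (q - 3)*(q - 1)^2*(q - 3)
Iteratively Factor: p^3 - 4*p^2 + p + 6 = (p + 1)*(p^2 - 5*p + 6) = (p - 3)*(p + 1)*(p - 2)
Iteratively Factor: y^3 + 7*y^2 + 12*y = (y + 3)*(y^2 + 4*y) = y*(y + 3)*(y + 4)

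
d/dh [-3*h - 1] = -3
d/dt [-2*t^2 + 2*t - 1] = 2 - 4*t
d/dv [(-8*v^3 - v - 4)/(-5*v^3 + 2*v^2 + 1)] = (-16*v^4 - 10*v^3 - 82*v^2 + 16*v - 1)/(25*v^6 - 20*v^5 + 4*v^4 - 10*v^3 + 4*v^2 + 1)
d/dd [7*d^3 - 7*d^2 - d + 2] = 21*d^2 - 14*d - 1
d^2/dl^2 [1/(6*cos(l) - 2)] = 3*(3*sin(l)^2 - cos(l) + 3)/(2*(3*cos(l) - 1)^3)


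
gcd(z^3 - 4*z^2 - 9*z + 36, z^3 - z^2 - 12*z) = z^2 - z - 12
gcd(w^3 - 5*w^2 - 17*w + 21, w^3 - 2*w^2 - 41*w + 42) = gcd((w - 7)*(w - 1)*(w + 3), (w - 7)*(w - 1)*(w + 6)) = w^2 - 8*w + 7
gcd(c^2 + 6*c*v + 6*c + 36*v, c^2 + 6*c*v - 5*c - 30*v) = c + 6*v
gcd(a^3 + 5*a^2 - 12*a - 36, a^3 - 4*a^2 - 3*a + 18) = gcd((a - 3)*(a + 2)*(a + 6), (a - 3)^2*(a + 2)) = a^2 - a - 6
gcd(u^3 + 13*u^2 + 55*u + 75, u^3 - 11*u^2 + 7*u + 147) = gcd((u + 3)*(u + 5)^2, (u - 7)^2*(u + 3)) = u + 3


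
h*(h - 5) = h^2 - 5*h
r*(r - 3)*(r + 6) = r^3 + 3*r^2 - 18*r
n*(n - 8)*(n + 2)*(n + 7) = n^4 + n^3 - 58*n^2 - 112*n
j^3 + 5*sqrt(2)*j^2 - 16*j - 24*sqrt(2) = (j - 2*sqrt(2))*(j + sqrt(2))*(j + 6*sqrt(2))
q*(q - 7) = q^2 - 7*q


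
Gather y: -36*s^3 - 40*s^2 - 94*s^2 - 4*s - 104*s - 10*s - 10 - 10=-36*s^3 - 134*s^2 - 118*s - 20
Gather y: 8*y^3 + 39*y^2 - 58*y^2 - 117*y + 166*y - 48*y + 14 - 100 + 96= 8*y^3 - 19*y^2 + y + 10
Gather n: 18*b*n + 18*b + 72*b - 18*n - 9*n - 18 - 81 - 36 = 90*b + n*(18*b - 27) - 135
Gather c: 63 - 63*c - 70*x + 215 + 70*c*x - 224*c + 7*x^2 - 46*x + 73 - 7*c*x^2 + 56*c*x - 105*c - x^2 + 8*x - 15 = c*(-7*x^2 + 126*x - 392) + 6*x^2 - 108*x + 336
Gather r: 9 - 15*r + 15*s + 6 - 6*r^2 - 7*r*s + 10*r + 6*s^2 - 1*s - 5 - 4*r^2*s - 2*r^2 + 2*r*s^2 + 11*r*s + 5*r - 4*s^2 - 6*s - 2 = r^2*(-4*s - 8) + r*(2*s^2 + 4*s) + 2*s^2 + 8*s + 8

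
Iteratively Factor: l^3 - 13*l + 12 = (l - 3)*(l^2 + 3*l - 4) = (l - 3)*(l + 4)*(l - 1)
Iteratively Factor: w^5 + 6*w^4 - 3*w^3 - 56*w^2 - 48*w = (w - 3)*(w^4 + 9*w^3 + 24*w^2 + 16*w) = (w - 3)*(w + 4)*(w^3 + 5*w^2 + 4*w) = (w - 3)*(w + 4)^2*(w^2 + w) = w*(w - 3)*(w + 4)^2*(w + 1)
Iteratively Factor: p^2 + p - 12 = (p + 4)*(p - 3)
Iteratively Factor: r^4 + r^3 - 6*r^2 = (r - 2)*(r^3 + 3*r^2) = r*(r - 2)*(r^2 + 3*r) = r^2*(r - 2)*(r + 3)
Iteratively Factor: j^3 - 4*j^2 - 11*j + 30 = (j - 5)*(j^2 + j - 6) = (j - 5)*(j + 3)*(j - 2)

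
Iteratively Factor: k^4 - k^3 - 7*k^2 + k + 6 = (k - 3)*(k^3 + 2*k^2 - k - 2) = (k - 3)*(k - 1)*(k^2 + 3*k + 2) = (k - 3)*(k - 1)*(k + 2)*(k + 1)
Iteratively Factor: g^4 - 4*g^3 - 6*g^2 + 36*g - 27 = (g - 1)*(g^3 - 3*g^2 - 9*g + 27) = (g - 3)*(g - 1)*(g^2 - 9) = (g - 3)^2*(g - 1)*(g + 3)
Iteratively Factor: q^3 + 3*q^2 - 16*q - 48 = (q + 3)*(q^2 - 16) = (q + 3)*(q + 4)*(q - 4)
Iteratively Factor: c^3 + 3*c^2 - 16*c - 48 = (c + 4)*(c^2 - c - 12) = (c + 3)*(c + 4)*(c - 4)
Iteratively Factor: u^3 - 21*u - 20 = (u - 5)*(u^2 + 5*u + 4) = (u - 5)*(u + 4)*(u + 1)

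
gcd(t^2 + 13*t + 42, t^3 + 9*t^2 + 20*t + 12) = t + 6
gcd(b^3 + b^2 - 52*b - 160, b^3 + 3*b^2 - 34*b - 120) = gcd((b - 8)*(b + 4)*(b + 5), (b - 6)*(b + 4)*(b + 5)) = b^2 + 9*b + 20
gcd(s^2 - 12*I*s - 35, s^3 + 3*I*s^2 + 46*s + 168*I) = s - 7*I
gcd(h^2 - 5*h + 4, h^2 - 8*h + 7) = h - 1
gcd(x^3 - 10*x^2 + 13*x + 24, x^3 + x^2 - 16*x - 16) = x + 1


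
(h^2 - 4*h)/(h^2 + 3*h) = (h - 4)/(h + 3)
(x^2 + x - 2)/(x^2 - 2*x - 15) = (-x^2 - x + 2)/(-x^2 + 2*x + 15)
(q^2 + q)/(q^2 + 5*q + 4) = q/(q + 4)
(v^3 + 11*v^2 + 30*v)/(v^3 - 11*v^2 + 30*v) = (v^2 + 11*v + 30)/(v^2 - 11*v + 30)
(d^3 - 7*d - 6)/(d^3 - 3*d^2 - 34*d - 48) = (d^2 - 2*d - 3)/(d^2 - 5*d - 24)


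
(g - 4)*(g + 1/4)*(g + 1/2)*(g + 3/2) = g^4 - 7*g^3/4 - 31*g^2/4 - 77*g/16 - 3/4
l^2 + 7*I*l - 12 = (l + 3*I)*(l + 4*I)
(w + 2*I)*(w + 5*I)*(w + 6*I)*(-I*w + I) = -I*w^4 + 13*w^3 + I*w^3 - 13*w^2 + 52*I*w^2 - 60*w - 52*I*w + 60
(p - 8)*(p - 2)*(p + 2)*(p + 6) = p^4 - 2*p^3 - 52*p^2 + 8*p + 192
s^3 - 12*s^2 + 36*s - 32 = (s - 8)*(s - 2)^2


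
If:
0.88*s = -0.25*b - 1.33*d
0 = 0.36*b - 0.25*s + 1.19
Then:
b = 0.694444444444444*s - 3.30555555555556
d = 0.621345029239766 - 0.7921888053467*s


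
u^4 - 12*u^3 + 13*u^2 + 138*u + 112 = (u - 8)*(u - 7)*(u + 1)*(u + 2)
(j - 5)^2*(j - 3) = j^3 - 13*j^2 + 55*j - 75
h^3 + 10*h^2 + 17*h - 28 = (h - 1)*(h + 4)*(h + 7)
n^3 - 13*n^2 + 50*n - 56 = (n - 7)*(n - 4)*(n - 2)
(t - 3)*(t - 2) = t^2 - 5*t + 6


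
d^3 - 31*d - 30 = (d - 6)*(d + 1)*(d + 5)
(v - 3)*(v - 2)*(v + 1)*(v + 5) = v^4 + v^3 - 19*v^2 + 11*v + 30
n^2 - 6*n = n*(n - 6)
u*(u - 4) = u^2 - 4*u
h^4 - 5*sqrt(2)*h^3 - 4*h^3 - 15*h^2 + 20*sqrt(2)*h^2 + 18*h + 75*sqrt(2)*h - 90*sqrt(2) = (h - 6)*(h - 1)*(h + 3)*(h - 5*sqrt(2))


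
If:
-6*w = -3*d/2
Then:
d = 4*w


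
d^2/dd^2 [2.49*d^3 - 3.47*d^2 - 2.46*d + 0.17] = 14.94*d - 6.94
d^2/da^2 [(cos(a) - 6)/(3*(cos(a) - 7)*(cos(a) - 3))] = (14*(1 - cos(a)^2)^2 - cos(a)^5 - 52*cos(a)^3 - 122*cos(a)^2 + 1053*cos(a) - 542)/(3*(cos(a) - 7)^3*(cos(a) - 3)^3)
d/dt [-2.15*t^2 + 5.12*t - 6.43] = 5.12 - 4.3*t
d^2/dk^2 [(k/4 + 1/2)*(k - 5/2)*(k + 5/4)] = 3*k/2 + 3/8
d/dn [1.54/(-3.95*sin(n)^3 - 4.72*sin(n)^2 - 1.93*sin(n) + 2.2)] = (18.249*sin(n)^2 + 14.5376*sin(n) + 2.9722)*cos(n)/(3.95*sin(n)^3 + 4.72*sin(n)^2 + 1.93*sin(n) - 2.2)^2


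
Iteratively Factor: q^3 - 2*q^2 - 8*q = (q)*(q^2 - 2*q - 8) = q*(q - 4)*(q + 2)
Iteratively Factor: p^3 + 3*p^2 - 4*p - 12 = (p - 2)*(p^2 + 5*p + 6) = (p - 2)*(p + 3)*(p + 2)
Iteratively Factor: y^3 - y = (y - 1)*(y^2 + y) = (y - 1)*(y + 1)*(y)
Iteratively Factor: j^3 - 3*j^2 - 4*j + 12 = (j - 2)*(j^2 - j - 6) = (j - 3)*(j - 2)*(j + 2)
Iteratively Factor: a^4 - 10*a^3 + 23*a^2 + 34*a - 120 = (a - 3)*(a^3 - 7*a^2 + 2*a + 40) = (a - 3)*(a + 2)*(a^2 - 9*a + 20) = (a - 4)*(a - 3)*(a + 2)*(a - 5)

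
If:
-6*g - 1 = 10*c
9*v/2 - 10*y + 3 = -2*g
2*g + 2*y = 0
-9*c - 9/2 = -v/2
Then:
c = -83/122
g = 59/61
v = -198/61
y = -59/61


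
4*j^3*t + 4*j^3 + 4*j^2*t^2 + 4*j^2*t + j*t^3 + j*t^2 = (2*j + t)^2*(j*t + j)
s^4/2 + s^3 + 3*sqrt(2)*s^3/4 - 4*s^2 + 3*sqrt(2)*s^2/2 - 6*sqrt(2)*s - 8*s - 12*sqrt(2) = (s/2 + sqrt(2))*(s + 2)*(s - 2*sqrt(2))*(s + 3*sqrt(2)/2)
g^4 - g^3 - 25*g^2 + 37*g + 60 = (g - 4)*(g - 3)*(g + 1)*(g + 5)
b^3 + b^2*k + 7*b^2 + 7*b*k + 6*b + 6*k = (b + 1)*(b + 6)*(b + k)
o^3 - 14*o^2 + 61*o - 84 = (o - 7)*(o - 4)*(o - 3)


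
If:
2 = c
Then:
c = 2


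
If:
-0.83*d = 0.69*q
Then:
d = -0.831325301204819*q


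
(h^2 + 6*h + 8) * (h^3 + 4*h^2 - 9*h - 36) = h^5 + 10*h^4 + 23*h^3 - 58*h^2 - 288*h - 288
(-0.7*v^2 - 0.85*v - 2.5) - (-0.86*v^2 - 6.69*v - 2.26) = 0.16*v^2 + 5.84*v - 0.24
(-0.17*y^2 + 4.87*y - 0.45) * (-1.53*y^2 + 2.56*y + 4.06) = 0.2601*y^4 - 7.8863*y^3 + 12.4655*y^2 + 18.6202*y - 1.827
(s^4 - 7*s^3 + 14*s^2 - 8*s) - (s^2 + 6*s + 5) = s^4 - 7*s^3 + 13*s^2 - 14*s - 5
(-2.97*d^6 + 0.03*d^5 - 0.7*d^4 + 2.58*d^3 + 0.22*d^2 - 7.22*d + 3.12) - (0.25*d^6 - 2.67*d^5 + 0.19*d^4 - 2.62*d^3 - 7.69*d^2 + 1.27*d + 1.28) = -3.22*d^6 + 2.7*d^5 - 0.89*d^4 + 5.2*d^3 + 7.91*d^2 - 8.49*d + 1.84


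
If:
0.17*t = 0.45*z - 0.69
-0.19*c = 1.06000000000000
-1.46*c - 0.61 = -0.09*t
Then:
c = -5.58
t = -83.73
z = -30.10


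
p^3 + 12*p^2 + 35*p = p*(p + 5)*(p + 7)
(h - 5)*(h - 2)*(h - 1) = h^3 - 8*h^2 + 17*h - 10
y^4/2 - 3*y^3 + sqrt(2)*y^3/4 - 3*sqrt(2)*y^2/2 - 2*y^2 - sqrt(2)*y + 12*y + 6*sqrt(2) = (y - 6)*(y - 2)*(sqrt(2)*y/2 + 1/2)*(sqrt(2)*y/2 + sqrt(2))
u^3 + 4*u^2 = u^2*(u + 4)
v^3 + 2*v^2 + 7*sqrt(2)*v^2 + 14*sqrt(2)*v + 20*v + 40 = (v + 2)*(v + 2*sqrt(2))*(v + 5*sqrt(2))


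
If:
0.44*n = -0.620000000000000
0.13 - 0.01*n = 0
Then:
No Solution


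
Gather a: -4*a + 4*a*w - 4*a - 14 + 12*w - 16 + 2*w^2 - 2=a*(4*w - 8) + 2*w^2 + 12*w - 32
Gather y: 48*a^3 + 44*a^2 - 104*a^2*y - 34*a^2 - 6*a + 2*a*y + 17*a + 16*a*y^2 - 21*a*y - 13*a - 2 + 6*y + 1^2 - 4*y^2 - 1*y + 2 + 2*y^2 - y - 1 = 48*a^3 + 10*a^2 - 2*a + y^2*(16*a - 2) + y*(-104*a^2 - 19*a + 4)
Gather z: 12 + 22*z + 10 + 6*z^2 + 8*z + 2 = 6*z^2 + 30*z + 24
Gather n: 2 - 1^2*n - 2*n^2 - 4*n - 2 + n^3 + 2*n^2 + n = n^3 - 4*n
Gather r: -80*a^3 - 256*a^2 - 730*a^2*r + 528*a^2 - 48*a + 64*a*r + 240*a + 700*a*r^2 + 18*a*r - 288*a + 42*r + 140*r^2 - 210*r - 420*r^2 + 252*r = -80*a^3 + 272*a^2 - 96*a + r^2*(700*a - 280) + r*(-730*a^2 + 82*a + 84)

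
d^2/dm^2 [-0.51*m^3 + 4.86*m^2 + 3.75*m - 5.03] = 9.72 - 3.06*m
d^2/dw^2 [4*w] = 0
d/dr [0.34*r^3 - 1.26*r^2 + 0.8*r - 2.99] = 1.02*r^2 - 2.52*r + 0.8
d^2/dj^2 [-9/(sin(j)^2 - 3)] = 18*(2*sin(j)^4 + 3*sin(j)^2 - 3)/(sin(j)^2 - 3)^3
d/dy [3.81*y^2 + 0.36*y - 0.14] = 7.62*y + 0.36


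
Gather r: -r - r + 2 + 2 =4 - 2*r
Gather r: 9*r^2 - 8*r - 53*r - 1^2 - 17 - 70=9*r^2 - 61*r - 88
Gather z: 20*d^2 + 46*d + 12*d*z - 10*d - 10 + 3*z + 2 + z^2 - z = 20*d^2 + 36*d + z^2 + z*(12*d + 2) - 8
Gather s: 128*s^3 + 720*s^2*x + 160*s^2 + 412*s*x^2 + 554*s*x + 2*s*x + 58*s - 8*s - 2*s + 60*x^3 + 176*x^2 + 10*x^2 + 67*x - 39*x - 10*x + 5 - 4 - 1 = 128*s^3 + s^2*(720*x + 160) + s*(412*x^2 + 556*x + 48) + 60*x^3 + 186*x^2 + 18*x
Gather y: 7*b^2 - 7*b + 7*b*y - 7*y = 7*b^2 - 7*b + y*(7*b - 7)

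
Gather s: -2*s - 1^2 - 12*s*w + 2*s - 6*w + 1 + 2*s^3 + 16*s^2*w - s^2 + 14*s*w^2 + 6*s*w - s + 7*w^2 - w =2*s^3 + s^2*(16*w - 1) + s*(14*w^2 - 6*w - 1) + 7*w^2 - 7*w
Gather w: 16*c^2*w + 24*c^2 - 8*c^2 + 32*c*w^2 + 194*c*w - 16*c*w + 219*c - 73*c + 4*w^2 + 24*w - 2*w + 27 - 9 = 16*c^2 + 146*c + w^2*(32*c + 4) + w*(16*c^2 + 178*c + 22) + 18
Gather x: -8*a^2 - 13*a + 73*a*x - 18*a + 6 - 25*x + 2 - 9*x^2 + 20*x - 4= -8*a^2 - 31*a - 9*x^2 + x*(73*a - 5) + 4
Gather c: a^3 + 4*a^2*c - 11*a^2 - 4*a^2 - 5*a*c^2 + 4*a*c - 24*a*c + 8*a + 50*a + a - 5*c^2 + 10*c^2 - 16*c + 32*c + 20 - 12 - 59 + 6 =a^3 - 15*a^2 + 59*a + c^2*(5 - 5*a) + c*(4*a^2 - 20*a + 16) - 45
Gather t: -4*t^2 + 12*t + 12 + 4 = -4*t^2 + 12*t + 16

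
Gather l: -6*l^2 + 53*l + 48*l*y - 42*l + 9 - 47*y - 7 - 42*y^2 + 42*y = -6*l^2 + l*(48*y + 11) - 42*y^2 - 5*y + 2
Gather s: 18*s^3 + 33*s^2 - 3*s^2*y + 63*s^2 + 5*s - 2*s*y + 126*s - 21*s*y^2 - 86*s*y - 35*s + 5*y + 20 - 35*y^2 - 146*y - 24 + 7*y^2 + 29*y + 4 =18*s^3 + s^2*(96 - 3*y) + s*(-21*y^2 - 88*y + 96) - 28*y^2 - 112*y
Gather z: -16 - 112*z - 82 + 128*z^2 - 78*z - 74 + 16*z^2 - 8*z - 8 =144*z^2 - 198*z - 180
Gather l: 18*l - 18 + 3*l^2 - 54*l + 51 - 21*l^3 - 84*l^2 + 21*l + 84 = -21*l^3 - 81*l^2 - 15*l + 117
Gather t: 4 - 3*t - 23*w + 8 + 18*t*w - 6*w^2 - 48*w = t*(18*w - 3) - 6*w^2 - 71*w + 12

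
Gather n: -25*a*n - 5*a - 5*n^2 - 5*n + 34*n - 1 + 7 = -5*a - 5*n^2 + n*(29 - 25*a) + 6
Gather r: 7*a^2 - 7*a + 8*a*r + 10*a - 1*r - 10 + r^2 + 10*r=7*a^2 + 3*a + r^2 + r*(8*a + 9) - 10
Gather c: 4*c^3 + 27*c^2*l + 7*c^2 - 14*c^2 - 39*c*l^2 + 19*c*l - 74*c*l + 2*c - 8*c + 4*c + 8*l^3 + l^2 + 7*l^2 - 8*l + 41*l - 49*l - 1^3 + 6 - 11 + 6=4*c^3 + c^2*(27*l - 7) + c*(-39*l^2 - 55*l - 2) + 8*l^3 + 8*l^2 - 16*l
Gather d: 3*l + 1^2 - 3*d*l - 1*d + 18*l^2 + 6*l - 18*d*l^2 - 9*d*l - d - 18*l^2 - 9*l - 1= d*(-18*l^2 - 12*l - 2)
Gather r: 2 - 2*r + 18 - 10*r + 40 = 60 - 12*r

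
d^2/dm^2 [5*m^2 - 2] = 10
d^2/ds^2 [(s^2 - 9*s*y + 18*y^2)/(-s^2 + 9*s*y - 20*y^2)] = y^2*(12*s^2 - 108*s*y + 244*y^2)/(s^6 - 27*s^5*y + 303*s^4*y^2 - 1809*s^3*y^3 + 6060*s^2*y^4 - 10800*s*y^5 + 8000*y^6)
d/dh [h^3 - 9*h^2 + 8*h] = 3*h^2 - 18*h + 8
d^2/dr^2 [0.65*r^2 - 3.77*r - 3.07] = 1.30000000000000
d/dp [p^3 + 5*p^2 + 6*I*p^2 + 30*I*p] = 3*p^2 + p*(10 + 12*I) + 30*I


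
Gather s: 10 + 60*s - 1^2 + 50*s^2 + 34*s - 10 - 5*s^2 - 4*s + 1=45*s^2 + 90*s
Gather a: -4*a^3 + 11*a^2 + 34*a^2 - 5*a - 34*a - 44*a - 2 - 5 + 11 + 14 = -4*a^3 + 45*a^2 - 83*a + 18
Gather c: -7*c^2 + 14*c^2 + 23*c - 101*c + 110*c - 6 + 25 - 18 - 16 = 7*c^2 + 32*c - 15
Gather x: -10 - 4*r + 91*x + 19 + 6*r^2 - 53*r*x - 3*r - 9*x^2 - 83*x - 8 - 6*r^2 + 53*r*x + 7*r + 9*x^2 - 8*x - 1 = 0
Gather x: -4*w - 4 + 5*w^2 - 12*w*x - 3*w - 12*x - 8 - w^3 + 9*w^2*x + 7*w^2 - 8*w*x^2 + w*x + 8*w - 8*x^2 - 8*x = -w^3 + 12*w^2 + w + x^2*(-8*w - 8) + x*(9*w^2 - 11*w - 20) - 12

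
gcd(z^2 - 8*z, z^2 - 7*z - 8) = z - 8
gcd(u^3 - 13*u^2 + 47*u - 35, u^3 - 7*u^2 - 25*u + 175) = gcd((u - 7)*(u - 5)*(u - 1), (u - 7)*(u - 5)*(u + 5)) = u^2 - 12*u + 35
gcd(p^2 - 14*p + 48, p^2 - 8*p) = p - 8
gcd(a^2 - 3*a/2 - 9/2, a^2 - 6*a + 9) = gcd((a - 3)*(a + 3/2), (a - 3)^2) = a - 3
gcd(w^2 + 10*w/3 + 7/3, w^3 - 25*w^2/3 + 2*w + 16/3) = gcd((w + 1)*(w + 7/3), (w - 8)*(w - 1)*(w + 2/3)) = 1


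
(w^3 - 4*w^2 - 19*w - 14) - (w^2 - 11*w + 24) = w^3 - 5*w^2 - 8*w - 38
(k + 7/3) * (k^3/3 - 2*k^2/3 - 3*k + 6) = k^4/3 + k^3/9 - 41*k^2/9 - k + 14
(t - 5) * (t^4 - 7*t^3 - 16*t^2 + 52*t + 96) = t^5 - 12*t^4 + 19*t^3 + 132*t^2 - 164*t - 480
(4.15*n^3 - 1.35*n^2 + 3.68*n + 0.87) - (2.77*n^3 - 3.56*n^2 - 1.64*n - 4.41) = 1.38*n^3 + 2.21*n^2 + 5.32*n + 5.28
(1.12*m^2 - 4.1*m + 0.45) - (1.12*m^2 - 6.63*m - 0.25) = 2.53*m + 0.7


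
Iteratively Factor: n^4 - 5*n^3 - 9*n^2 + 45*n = (n)*(n^3 - 5*n^2 - 9*n + 45) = n*(n - 5)*(n^2 - 9) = n*(n - 5)*(n + 3)*(n - 3)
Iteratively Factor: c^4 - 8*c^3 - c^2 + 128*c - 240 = (c + 4)*(c^3 - 12*c^2 + 47*c - 60) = (c - 5)*(c + 4)*(c^2 - 7*c + 12) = (c - 5)*(c - 4)*(c + 4)*(c - 3)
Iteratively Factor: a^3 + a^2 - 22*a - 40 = (a - 5)*(a^2 + 6*a + 8) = (a - 5)*(a + 2)*(a + 4)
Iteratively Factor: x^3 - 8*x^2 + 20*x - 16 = (x - 2)*(x^2 - 6*x + 8) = (x - 4)*(x - 2)*(x - 2)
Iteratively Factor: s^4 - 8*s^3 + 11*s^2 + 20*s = (s - 4)*(s^3 - 4*s^2 - 5*s) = (s - 5)*(s - 4)*(s^2 + s) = s*(s - 5)*(s - 4)*(s + 1)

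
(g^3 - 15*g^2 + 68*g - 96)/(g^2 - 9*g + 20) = (g^2 - 11*g + 24)/(g - 5)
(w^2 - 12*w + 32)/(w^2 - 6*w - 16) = (w - 4)/(w + 2)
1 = 1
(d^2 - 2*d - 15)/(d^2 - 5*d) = (d + 3)/d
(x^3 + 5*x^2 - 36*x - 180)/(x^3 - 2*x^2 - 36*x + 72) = (x + 5)/(x - 2)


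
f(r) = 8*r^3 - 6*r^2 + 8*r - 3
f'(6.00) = 800.00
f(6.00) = 1557.00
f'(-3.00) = 260.00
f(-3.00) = -297.00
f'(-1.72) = 99.64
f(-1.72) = -75.22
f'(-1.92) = 119.51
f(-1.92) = -97.10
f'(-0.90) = 38.24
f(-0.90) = -20.89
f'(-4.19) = 479.63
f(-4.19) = -730.34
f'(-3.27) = 303.87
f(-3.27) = -373.04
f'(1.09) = 23.43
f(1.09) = 8.95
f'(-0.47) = 18.94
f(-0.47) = -8.92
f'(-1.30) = 64.16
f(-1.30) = -41.12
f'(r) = 24*r^2 - 12*r + 8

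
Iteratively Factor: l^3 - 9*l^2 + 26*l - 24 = (l - 3)*(l^2 - 6*l + 8) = (l - 3)*(l - 2)*(l - 4)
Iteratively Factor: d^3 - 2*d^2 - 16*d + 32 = (d + 4)*(d^2 - 6*d + 8) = (d - 2)*(d + 4)*(d - 4)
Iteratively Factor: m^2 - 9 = (m - 3)*(m + 3)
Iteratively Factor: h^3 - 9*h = (h + 3)*(h^2 - 3*h) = (h - 3)*(h + 3)*(h)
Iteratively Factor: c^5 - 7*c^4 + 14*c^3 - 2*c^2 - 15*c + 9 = (c + 1)*(c^4 - 8*c^3 + 22*c^2 - 24*c + 9) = (c - 1)*(c + 1)*(c^3 - 7*c^2 + 15*c - 9) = (c - 1)^2*(c + 1)*(c^2 - 6*c + 9) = (c - 3)*(c - 1)^2*(c + 1)*(c - 3)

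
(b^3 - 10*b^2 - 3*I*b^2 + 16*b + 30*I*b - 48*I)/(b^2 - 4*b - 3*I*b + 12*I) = (b^2 - 10*b + 16)/(b - 4)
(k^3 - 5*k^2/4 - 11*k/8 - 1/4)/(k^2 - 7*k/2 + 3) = (8*k^2 + 6*k + 1)/(4*(2*k - 3))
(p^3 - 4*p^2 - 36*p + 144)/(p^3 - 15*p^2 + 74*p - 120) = (p + 6)/(p - 5)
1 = 1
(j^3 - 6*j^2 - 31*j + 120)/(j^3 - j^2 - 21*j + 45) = (j - 8)/(j - 3)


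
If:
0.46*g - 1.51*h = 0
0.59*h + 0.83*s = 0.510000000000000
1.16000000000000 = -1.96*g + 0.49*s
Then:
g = -0.42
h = -0.13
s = 0.70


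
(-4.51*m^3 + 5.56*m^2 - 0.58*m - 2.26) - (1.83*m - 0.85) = -4.51*m^3 + 5.56*m^2 - 2.41*m - 1.41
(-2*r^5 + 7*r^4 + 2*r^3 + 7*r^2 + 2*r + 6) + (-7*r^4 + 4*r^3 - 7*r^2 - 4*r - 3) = -2*r^5 + 6*r^3 - 2*r + 3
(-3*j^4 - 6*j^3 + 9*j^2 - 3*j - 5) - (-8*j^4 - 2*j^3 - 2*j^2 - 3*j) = 5*j^4 - 4*j^3 + 11*j^2 - 5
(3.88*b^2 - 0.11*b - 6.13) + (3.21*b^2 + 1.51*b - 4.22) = 7.09*b^2 + 1.4*b - 10.35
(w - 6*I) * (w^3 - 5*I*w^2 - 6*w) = w^4 - 11*I*w^3 - 36*w^2 + 36*I*w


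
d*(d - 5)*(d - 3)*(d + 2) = d^4 - 6*d^3 - d^2 + 30*d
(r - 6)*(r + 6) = r^2 - 36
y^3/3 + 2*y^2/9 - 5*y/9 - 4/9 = (y/3 + 1/3)*(y - 4/3)*(y + 1)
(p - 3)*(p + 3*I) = p^2 - 3*p + 3*I*p - 9*I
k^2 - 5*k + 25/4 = (k - 5/2)^2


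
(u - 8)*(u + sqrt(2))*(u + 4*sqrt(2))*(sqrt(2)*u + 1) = sqrt(2)*u^4 - 8*sqrt(2)*u^3 + 11*u^3 - 88*u^2 + 13*sqrt(2)*u^2 - 104*sqrt(2)*u + 8*u - 64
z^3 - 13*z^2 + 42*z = z*(z - 7)*(z - 6)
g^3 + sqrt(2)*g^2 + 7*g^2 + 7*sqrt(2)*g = g*(g + 7)*(g + sqrt(2))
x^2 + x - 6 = (x - 2)*(x + 3)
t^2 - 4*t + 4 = (t - 2)^2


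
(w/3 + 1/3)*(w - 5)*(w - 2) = w^3/3 - 2*w^2 + w + 10/3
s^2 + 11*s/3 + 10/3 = (s + 5/3)*(s + 2)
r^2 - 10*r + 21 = (r - 7)*(r - 3)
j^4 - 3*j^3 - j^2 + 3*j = j*(j - 3)*(j - 1)*(j + 1)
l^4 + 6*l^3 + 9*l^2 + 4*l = l*(l + 1)^2*(l + 4)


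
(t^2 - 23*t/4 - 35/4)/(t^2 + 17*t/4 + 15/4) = (t - 7)/(t + 3)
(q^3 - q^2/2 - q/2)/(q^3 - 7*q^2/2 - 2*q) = (q - 1)/(q - 4)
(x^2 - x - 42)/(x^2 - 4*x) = (x^2 - x - 42)/(x*(x - 4))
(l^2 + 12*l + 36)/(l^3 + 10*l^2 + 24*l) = (l + 6)/(l*(l + 4))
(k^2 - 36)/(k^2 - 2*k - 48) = (k - 6)/(k - 8)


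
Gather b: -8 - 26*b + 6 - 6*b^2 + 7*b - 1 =-6*b^2 - 19*b - 3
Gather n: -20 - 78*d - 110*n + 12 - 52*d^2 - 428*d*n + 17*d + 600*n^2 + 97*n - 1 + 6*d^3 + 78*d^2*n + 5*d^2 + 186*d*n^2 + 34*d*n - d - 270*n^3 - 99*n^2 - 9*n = 6*d^3 - 47*d^2 - 62*d - 270*n^3 + n^2*(186*d + 501) + n*(78*d^2 - 394*d - 22) - 9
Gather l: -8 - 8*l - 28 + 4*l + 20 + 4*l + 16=0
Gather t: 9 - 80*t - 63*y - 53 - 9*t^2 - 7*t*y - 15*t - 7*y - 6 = -9*t^2 + t*(-7*y - 95) - 70*y - 50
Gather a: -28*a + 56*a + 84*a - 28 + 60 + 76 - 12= 112*a + 96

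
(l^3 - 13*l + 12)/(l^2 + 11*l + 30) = (l^3 - 13*l + 12)/(l^2 + 11*l + 30)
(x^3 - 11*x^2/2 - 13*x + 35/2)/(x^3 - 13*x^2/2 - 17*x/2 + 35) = (x - 1)/(x - 2)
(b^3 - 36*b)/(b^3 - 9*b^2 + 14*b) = (b^2 - 36)/(b^2 - 9*b + 14)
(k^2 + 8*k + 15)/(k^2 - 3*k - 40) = (k + 3)/(k - 8)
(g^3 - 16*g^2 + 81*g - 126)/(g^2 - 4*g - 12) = (g^2 - 10*g + 21)/(g + 2)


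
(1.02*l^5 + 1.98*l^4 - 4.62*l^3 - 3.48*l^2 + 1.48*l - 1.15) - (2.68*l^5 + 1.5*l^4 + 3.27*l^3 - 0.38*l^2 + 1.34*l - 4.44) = -1.66*l^5 + 0.48*l^4 - 7.89*l^3 - 3.1*l^2 + 0.14*l + 3.29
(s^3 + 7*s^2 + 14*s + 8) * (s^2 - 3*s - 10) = s^5 + 4*s^4 - 17*s^3 - 104*s^2 - 164*s - 80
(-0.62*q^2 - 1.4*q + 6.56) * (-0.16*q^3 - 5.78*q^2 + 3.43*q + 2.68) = 0.0992*q^5 + 3.8076*q^4 + 4.9158*q^3 - 44.3804*q^2 + 18.7488*q + 17.5808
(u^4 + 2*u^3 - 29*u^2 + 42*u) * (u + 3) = u^5 + 5*u^4 - 23*u^3 - 45*u^2 + 126*u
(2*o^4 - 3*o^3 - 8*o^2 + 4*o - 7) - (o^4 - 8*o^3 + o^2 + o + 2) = o^4 + 5*o^3 - 9*o^2 + 3*o - 9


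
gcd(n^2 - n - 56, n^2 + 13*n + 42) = n + 7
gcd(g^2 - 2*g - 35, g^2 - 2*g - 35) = g^2 - 2*g - 35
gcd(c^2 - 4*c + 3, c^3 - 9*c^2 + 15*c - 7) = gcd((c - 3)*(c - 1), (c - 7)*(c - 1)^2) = c - 1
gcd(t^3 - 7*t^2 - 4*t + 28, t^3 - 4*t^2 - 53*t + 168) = 1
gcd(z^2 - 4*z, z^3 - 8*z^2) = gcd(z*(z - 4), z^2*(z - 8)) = z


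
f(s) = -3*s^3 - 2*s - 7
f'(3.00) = -83.00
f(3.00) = -94.00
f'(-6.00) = -326.00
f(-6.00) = 653.00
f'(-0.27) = -2.66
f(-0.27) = -6.40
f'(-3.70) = -125.21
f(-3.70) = 152.36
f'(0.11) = -2.11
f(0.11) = -7.22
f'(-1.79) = -30.84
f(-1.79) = 13.79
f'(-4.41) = -177.03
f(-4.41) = 259.12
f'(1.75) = -29.56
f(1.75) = -26.58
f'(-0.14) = -2.18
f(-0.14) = -6.71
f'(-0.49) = -4.16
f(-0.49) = -5.67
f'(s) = -9*s^2 - 2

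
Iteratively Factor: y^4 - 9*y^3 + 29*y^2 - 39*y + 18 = (y - 3)*(y^3 - 6*y^2 + 11*y - 6) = (y - 3)*(y - 1)*(y^2 - 5*y + 6) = (y - 3)*(y - 2)*(y - 1)*(y - 3)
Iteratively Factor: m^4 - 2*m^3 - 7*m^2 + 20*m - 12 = (m - 1)*(m^3 - m^2 - 8*m + 12) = (m - 1)*(m + 3)*(m^2 - 4*m + 4) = (m - 2)*(m - 1)*(m + 3)*(m - 2)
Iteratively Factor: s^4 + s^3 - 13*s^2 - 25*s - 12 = (s + 3)*(s^3 - 2*s^2 - 7*s - 4) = (s + 1)*(s + 3)*(s^2 - 3*s - 4) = (s - 4)*(s + 1)*(s + 3)*(s + 1)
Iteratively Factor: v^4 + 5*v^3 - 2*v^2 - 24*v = (v + 3)*(v^3 + 2*v^2 - 8*v) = v*(v + 3)*(v^2 + 2*v - 8) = v*(v - 2)*(v + 3)*(v + 4)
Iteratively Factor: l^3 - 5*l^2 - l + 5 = (l + 1)*(l^2 - 6*l + 5) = (l - 5)*(l + 1)*(l - 1)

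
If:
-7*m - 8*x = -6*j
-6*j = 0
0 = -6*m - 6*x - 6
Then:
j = 0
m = -8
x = 7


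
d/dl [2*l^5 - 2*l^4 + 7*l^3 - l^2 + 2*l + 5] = 10*l^4 - 8*l^3 + 21*l^2 - 2*l + 2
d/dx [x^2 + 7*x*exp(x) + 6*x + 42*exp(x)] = 7*x*exp(x) + 2*x + 49*exp(x) + 6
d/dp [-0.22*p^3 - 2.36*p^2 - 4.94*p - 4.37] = -0.66*p^2 - 4.72*p - 4.94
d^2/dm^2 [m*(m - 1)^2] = 6*m - 4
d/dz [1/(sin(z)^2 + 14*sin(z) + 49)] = -2*cos(z)/(sin(z) + 7)^3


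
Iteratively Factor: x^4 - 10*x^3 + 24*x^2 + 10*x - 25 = (x + 1)*(x^3 - 11*x^2 + 35*x - 25) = (x - 5)*(x + 1)*(x^2 - 6*x + 5) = (x - 5)^2*(x + 1)*(x - 1)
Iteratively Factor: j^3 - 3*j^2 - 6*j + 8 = (j - 1)*(j^2 - 2*j - 8) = (j - 4)*(j - 1)*(j + 2)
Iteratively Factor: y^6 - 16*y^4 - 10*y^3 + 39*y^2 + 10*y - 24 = (y + 2)*(y^5 - 2*y^4 - 12*y^3 + 14*y^2 + 11*y - 12) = (y - 1)*(y + 2)*(y^4 - y^3 - 13*y^2 + y + 12) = (y - 4)*(y - 1)*(y + 2)*(y^3 + 3*y^2 - y - 3) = (y - 4)*(y - 1)^2*(y + 2)*(y^2 + 4*y + 3) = (y - 4)*(y - 1)^2*(y + 1)*(y + 2)*(y + 3)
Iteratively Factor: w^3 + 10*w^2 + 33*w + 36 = (w + 4)*(w^2 + 6*w + 9) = (w + 3)*(w + 4)*(w + 3)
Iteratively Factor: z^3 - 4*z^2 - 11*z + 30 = (z - 2)*(z^2 - 2*z - 15) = (z - 5)*(z - 2)*(z + 3)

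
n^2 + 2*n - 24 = (n - 4)*(n + 6)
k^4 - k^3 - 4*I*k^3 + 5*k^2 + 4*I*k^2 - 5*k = k*(k - 1)*(k - 5*I)*(k + I)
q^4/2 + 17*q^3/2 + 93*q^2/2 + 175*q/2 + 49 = (q/2 + 1/2)*(q + 2)*(q + 7)^2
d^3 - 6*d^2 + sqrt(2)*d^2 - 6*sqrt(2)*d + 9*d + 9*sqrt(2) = (d - 3)^2*(d + sqrt(2))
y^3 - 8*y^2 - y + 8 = (y - 8)*(y - 1)*(y + 1)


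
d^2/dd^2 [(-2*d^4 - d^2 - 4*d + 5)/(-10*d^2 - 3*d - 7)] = 4*(100*d^6 + 90*d^5 + 237*d^4 + 353*d^3 - 561*d^2 - 645*d + 135)/(1000*d^6 + 900*d^5 + 2370*d^4 + 1287*d^3 + 1659*d^2 + 441*d + 343)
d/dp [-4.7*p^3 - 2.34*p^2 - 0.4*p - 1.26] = -14.1*p^2 - 4.68*p - 0.4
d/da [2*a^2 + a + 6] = 4*a + 1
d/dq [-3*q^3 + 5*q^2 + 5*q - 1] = -9*q^2 + 10*q + 5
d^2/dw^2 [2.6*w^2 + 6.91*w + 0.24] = 5.20000000000000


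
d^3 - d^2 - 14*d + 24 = (d - 3)*(d - 2)*(d + 4)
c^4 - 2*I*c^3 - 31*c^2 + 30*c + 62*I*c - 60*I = (c - 5)*(c - 1)*(c + 6)*(c - 2*I)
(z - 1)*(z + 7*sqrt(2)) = z^2 - z + 7*sqrt(2)*z - 7*sqrt(2)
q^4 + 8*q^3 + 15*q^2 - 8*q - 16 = (q - 1)*(q + 1)*(q + 4)^2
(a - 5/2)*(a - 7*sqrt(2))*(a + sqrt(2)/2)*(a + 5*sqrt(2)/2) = a^4 - 4*sqrt(2)*a^3 - 5*a^3/2 - 79*a^2/2 + 10*sqrt(2)*a^2 - 35*sqrt(2)*a/2 + 395*a/4 + 175*sqrt(2)/4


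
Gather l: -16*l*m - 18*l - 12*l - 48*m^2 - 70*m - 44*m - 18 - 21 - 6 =l*(-16*m - 30) - 48*m^2 - 114*m - 45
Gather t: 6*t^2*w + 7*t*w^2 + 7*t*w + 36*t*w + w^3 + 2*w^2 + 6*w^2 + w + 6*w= 6*t^2*w + t*(7*w^2 + 43*w) + w^3 + 8*w^2 + 7*w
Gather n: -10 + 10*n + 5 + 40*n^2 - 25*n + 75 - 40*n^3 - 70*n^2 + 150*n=-40*n^3 - 30*n^2 + 135*n + 70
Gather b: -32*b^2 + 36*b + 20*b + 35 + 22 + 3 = -32*b^2 + 56*b + 60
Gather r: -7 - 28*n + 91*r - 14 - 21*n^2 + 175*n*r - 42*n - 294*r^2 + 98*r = -21*n^2 - 70*n - 294*r^2 + r*(175*n + 189) - 21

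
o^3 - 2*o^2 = o^2*(o - 2)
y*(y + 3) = y^2 + 3*y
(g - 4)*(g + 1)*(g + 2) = g^3 - g^2 - 10*g - 8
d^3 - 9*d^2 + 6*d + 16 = (d - 8)*(d - 2)*(d + 1)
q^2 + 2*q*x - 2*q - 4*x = (q - 2)*(q + 2*x)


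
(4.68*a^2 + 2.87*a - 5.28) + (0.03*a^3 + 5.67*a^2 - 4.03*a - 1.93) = 0.03*a^3 + 10.35*a^2 - 1.16*a - 7.21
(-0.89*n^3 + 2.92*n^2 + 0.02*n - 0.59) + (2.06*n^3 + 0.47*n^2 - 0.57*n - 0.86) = 1.17*n^3 + 3.39*n^2 - 0.55*n - 1.45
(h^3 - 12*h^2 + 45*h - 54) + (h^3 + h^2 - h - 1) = 2*h^3 - 11*h^2 + 44*h - 55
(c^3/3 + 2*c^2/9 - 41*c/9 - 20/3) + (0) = c^3/3 + 2*c^2/9 - 41*c/9 - 20/3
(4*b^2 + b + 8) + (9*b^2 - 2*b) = 13*b^2 - b + 8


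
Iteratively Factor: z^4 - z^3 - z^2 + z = (z - 1)*(z^3 - z) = z*(z - 1)*(z^2 - 1) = z*(z - 1)^2*(z + 1)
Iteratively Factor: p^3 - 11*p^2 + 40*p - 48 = (p - 4)*(p^2 - 7*p + 12) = (p - 4)*(p - 3)*(p - 4)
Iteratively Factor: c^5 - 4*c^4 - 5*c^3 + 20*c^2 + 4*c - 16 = (c + 1)*(c^4 - 5*c^3 + 20*c - 16) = (c - 2)*(c + 1)*(c^3 - 3*c^2 - 6*c + 8) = (c - 4)*(c - 2)*(c + 1)*(c^2 + c - 2) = (c - 4)*(c - 2)*(c - 1)*(c + 1)*(c + 2)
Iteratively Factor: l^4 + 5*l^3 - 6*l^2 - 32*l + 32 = (l - 1)*(l^3 + 6*l^2 - 32) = (l - 1)*(l + 4)*(l^2 + 2*l - 8) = (l - 2)*(l - 1)*(l + 4)*(l + 4)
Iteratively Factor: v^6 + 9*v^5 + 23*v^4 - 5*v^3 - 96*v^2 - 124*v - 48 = (v + 2)*(v^5 + 7*v^4 + 9*v^3 - 23*v^2 - 50*v - 24) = (v + 1)*(v + 2)*(v^4 + 6*v^3 + 3*v^2 - 26*v - 24) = (v + 1)*(v + 2)*(v + 4)*(v^3 + 2*v^2 - 5*v - 6) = (v - 2)*(v + 1)*(v + 2)*(v + 4)*(v^2 + 4*v + 3) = (v - 2)*(v + 1)*(v + 2)*(v + 3)*(v + 4)*(v + 1)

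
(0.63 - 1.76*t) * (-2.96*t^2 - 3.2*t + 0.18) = 5.2096*t^3 + 3.7672*t^2 - 2.3328*t + 0.1134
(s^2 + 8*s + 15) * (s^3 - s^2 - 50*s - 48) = s^5 + 7*s^4 - 43*s^3 - 463*s^2 - 1134*s - 720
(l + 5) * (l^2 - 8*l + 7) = l^3 - 3*l^2 - 33*l + 35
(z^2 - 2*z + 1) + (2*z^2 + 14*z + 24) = 3*z^2 + 12*z + 25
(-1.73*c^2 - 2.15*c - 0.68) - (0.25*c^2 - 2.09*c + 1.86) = -1.98*c^2 - 0.0600000000000001*c - 2.54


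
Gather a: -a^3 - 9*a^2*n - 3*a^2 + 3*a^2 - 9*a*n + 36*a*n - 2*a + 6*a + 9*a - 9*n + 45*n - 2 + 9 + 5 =-a^3 - 9*a^2*n + a*(27*n + 13) + 36*n + 12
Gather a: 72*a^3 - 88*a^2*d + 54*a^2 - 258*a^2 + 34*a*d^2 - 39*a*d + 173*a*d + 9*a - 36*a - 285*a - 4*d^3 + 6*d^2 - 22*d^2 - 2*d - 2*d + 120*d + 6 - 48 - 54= 72*a^3 + a^2*(-88*d - 204) + a*(34*d^2 + 134*d - 312) - 4*d^3 - 16*d^2 + 116*d - 96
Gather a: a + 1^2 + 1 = a + 2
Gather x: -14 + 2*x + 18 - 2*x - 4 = 0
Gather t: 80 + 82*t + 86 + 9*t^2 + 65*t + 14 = 9*t^2 + 147*t + 180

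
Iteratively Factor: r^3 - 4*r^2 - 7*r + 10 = (r + 2)*(r^2 - 6*r + 5) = (r - 5)*(r + 2)*(r - 1)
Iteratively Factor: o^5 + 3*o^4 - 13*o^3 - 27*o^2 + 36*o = (o)*(o^4 + 3*o^3 - 13*o^2 - 27*o + 36) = o*(o + 3)*(o^3 - 13*o + 12) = o*(o - 1)*(o + 3)*(o^2 + o - 12) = o*(o - 3)*(o - 1)*(o + 3)*(o + 4)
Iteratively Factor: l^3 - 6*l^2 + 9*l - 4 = (l - 1)*(l^2 - 5*l + 4) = (l - 1)^2*(l - 4)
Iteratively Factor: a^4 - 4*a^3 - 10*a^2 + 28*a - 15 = (a - 1)*(a^3 - 3*a^2 - 13*a + 15) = (a - 1)^2*(a^2 - 2*a - 15) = (a - 5)*(a - 1)^2*(a + 3)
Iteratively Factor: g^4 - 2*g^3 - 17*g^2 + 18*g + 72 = (g + 2)*(g^3 - 4*g^2 - 9*g + 36) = (g - 4)*(g + 2)*(g^2 - 9) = (g - 4)*(g + 2)*(g + 3)*(g - 3)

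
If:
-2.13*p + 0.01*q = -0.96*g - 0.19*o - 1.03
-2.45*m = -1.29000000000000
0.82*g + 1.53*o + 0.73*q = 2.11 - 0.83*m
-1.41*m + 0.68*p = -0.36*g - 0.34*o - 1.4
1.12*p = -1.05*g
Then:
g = -0.24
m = 0.53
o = -2.13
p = 0.22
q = 7.01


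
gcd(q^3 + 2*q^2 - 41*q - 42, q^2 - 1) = q + 1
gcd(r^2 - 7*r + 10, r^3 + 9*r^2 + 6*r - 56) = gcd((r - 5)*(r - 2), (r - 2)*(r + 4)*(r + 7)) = r - 2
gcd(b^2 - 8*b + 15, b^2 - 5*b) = b - 5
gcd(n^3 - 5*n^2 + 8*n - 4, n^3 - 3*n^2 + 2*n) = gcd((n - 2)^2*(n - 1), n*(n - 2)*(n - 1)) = n^2 - 3*n + 2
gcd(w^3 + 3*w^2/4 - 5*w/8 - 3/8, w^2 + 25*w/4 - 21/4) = w - 3/4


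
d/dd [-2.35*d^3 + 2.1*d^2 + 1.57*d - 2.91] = -7.05*d^2 + 4.2*d + 1.57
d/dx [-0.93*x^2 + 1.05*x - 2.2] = 1.05 - 1.86*x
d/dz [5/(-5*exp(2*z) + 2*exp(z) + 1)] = (50*exp(z) - 10)*exp(z)/(-5*exp(2*z) + 2*exp(z) + 1)^2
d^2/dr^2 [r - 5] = 0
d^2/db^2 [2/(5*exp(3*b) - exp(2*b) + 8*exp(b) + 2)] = 2*((-45*exp(2*b) + 4*exp(b) - 8)*(5*exp(3*b) - exp(2*b) + 8*exp(b) + 2) + 2*(15*exp(2*b) - 2*exp(b) + 8)^2*exp(b))*exp(b)/(5*exp(3*b) - exp(2*b) + 8*exp(b) + 2)^3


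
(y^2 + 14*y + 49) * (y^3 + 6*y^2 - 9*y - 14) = y^5 + 20*y^4 + 124*y^3 + 154*y^2 - 637*y - 686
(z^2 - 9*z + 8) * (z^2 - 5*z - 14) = z^4 - 14*z^3 + 39*z^2 + 86*z - 112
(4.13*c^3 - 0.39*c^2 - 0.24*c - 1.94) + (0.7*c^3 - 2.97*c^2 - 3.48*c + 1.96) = 4.83*c^3 - 3.36*c^2 - 3.72*c + 0.02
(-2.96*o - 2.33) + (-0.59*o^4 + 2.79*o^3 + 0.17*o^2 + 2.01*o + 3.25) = -0.59*o^4 + 2.79*o^3 + 0.17*o^2 - 0.95*o + 0.92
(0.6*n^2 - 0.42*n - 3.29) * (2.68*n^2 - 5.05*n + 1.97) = 1.608*n^4 - 4.1556*n^3 - 5.5142*n^2 + 15.7871*n - 6.4813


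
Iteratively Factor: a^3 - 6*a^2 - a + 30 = (a + 2)*(a^2 - 8*a + 15) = (a - 3)*(a + 2)*(a - 5)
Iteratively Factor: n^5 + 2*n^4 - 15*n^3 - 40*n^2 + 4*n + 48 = (n + 2)*(n^4 - 15*n^2 - 10*n + 24) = (n + 2)^2*(n^3 - 2*n^2 - 11*n + 12) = (n + 2)^2*(n + 3)*(n^2 - 5*n + 4) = (n - 4)*(n + 2)^2*(n + 3)*(n - 1)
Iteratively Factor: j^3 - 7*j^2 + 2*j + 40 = (j - 5)*(j^2 - 2*j - 8) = (j - 5)*(j + 2)*(j - 4)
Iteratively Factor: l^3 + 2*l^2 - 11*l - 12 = (l + 1)*(l^2 + l - 12) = (l - 3)*(l + 1)*(l + 4)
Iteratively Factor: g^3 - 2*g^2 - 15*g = (g - 5)*(g^2 + 3*g) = g*(g - 5)*(g + 3)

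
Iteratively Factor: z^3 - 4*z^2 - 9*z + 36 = (z + 3)*(z^2 - 7*z + 12) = (z - 3)*(z + 3)*(z - 4)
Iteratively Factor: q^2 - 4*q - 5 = (q - 5)*(q + 1)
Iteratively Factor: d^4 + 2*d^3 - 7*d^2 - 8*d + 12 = (d - 2)*(d^3 + 4*d^2 + d - 6) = (d - 2)*(d + 3)*(d^2 + d - 2) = (d - 2)*(d - 1)*(d + 3)*(d + 2)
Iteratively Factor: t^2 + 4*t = (t)*(t + 4)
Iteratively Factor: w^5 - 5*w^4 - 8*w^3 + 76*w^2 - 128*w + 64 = (w - 1)*(w^4 - 4*w^3 - 12*w^2 + 64*w - 64) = (w - 2)*(w - 1)*(w^3 - 2*w^2 - 16*w + 32) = (w - 4)*(w - 2)*(w - 1)*(w^2 + 2*w - 8) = (w - 4)*(w - 2)^2*(w - 1)*(w + 4)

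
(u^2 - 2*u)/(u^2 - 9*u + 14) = u/(u - 7)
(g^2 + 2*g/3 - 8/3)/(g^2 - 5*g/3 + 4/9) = 3*(g + 2)/(3*g - 1)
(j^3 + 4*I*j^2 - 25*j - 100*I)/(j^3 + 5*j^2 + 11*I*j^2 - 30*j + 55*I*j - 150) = (j^2 + j*(-5 + 4*I) - 20*I)/(j^2 + 11*I*j - 30)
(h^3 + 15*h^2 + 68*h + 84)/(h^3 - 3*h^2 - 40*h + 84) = (h^2 + 9*h + 14)/(h^2 - 9*h + 14)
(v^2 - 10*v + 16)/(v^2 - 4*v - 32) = (v - 2)/(v + 4)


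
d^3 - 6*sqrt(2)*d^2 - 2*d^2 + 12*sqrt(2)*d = d*(d - 2)*(d - 6*sqrt(2))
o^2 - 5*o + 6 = (o - 3)*(o - 2)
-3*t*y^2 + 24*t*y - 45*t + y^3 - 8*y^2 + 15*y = (-3*t + y)*(y - 5)*(y - 3)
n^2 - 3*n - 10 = (n - 5)*(n + 2)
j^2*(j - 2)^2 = j^4 - 4*j^3 + 4*j^2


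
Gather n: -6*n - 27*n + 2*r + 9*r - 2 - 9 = -33*n + 11*r - 11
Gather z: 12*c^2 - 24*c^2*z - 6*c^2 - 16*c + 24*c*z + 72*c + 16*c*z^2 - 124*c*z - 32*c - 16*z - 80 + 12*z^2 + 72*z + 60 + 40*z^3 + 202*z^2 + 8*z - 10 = 6*c^2 + 24*c + 40*z^3 + z^2*(16*c + 214) + z*(-24*c^2 - 100*c + 64) - 30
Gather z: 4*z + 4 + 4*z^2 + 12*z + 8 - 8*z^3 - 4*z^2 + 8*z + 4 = -8*z^3 + 24*z + 16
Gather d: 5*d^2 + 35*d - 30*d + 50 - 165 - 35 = 5*d^2 + 5*d - 150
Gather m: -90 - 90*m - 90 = -90*m - 180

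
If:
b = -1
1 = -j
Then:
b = -1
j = -1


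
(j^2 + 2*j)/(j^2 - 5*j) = (j + 2)/(j - 5)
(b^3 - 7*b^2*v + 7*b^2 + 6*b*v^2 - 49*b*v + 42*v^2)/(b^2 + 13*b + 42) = (b^2 - 7*b*v + 6*v^2)/(b + 6)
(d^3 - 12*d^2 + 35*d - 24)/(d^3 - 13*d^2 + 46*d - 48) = (d - 1)/(d - 2)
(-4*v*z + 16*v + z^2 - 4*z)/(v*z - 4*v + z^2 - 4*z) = (-4*v + z)/(v + z)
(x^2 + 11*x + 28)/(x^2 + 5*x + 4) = (x + 7)/(x + 1)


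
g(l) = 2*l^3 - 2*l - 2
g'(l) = 6*l^2 - 2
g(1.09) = -1.59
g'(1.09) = 5.13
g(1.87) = 7.34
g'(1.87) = 18.98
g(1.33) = 0.05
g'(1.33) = 8.61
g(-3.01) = -50.52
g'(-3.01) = 52.36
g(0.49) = -2.74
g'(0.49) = -0.56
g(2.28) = 17.14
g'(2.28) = 29.19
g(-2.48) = -27.55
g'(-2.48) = 34.90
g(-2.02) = -14.44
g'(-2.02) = 22.48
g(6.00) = 418.00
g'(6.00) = 214.00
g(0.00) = -2.00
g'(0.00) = -2.00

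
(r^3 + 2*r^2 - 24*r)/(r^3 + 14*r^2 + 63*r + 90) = r*(r - 4)/(r^2 + 8*r + 15)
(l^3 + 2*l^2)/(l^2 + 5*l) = l*(l + 2)/(l + 5)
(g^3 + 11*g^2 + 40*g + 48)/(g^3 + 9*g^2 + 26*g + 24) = (g + 4)/(g + 2)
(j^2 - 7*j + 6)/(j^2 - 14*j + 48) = (j - 1)/(j - 8)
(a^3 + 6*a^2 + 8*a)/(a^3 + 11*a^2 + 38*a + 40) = a/(a + 5)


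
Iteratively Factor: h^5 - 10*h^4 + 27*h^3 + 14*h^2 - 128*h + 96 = (h + 2)*(h^4 - 12*h^3 + 51*h^2 - 88*h + 48) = (h - 4)*(h + 2)*(h^3 - 8*h^2 + 19*h - 12) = (h - 4)*(h - 1)*(h + 2)*(h^2 - 7*h + 12) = (h - 4)^2*(h - 1)*(h + 2)*(h - 3)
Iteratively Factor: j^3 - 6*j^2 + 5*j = (j - 1)*(j^2 - 5*j) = j*(j - 1)*(j - 5)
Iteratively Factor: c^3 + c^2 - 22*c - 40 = (c + 2)*(c^2 - c - 20) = (c + 2)*(c + 4)*(c - 5)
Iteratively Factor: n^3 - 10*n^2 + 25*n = (n)*(n^2 - 10*n + 25) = n*(n - 5)*(n - 5)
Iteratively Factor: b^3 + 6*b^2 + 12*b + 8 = (b + 2)*(b^2 + 4*b + 4) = (b + 2)^2*(b + 2)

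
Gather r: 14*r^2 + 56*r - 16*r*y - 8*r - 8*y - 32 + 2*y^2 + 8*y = 14*r^2 + r*(48 - 16*y) + 2*y^2 - 32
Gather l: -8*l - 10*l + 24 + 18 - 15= 27 - 18*l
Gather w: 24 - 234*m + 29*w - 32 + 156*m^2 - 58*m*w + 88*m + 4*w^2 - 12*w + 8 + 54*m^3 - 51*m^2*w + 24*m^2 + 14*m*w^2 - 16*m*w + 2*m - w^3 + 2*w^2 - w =54*m^3 + 180*m^2 - 144*m - w^3 + w^2*(14*m + 6) + w*(-51*m^2 - 74*m + 16)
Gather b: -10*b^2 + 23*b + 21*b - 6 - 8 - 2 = -10*b^2 + 44*b - 16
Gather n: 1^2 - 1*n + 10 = 11 - n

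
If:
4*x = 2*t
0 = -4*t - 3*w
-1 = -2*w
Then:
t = -3/8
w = 1/2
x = -3/16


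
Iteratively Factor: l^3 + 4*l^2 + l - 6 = (l + 2)*(l^2 + 2*l - 3) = (l - 1)*(l + 2)*(l + 3)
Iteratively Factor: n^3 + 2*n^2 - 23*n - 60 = (n + 4)*(n^2 - 2*n - 15) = (n - 5)*(n + 4)*(n + 3)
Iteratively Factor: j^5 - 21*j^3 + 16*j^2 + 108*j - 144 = (j + 3)*(j^4 - 3*j^3 - 12*j^2 + 52*j - 48) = (j - 2)*(j + 3)*(j^3 - j^2 - 14*j + 24) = (j - 3)*(j - 2)*(j + 3)*(j^2 + 2*j - 8) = (j - 3)*(j - 2)^2*(j + 3)*(j + 4)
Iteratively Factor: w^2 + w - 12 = (w + 4)*(w - 3)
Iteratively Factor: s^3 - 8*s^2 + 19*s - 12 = (s - 4)*(s^2 - 4*s + 3) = (s - 4)*(s - 1)*(s - 3)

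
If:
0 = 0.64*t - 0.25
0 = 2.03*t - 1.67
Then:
No Solution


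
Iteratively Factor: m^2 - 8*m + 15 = (m - 3)*(m - 5)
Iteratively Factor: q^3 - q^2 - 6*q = (q + 2)*(q^2 - 3*q) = q*(q + 2)*(q - 3)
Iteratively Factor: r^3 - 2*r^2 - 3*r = (r - 3)*(r^2 + r) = r*(r - 3)*(r + 1)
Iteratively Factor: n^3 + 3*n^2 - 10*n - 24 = (n + 2)*(n^2 + n - 12) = (n + 2)*(n + 4)*(n - 3)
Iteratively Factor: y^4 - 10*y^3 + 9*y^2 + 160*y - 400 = (y + 4)*(y^3 - 14*y^2 + 65*y - 100) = (y - 4)*(y + 4)*(y^2 - 10*y + 25) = (y - 5)*(y - 4)*(y + 4)*(y - 5)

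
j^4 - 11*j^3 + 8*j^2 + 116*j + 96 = (j - 8)*(j - 6)*(j + 1)*(j + 2)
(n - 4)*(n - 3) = n^2 - 7*n + 12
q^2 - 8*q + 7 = (q - 7)*(q - 1)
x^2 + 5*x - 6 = (x - 1)*(x + 6)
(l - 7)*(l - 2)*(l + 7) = l^3 - 2*l^2 - 49*l + 98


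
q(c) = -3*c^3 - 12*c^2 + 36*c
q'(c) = -9*c^2 - 24*c + 36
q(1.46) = 17.64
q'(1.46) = -18.22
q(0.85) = 20.09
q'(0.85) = 9.10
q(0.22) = 7.31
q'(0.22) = 30.28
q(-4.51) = -131.24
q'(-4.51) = -38.82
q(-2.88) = -131.55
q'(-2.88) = 30.47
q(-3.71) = -145.53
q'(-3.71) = 1.16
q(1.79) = 8.78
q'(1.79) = -35.80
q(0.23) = 7.61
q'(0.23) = 30.00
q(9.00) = -2835.00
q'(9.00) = -909.00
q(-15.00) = 6885.00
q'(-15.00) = -1629.00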